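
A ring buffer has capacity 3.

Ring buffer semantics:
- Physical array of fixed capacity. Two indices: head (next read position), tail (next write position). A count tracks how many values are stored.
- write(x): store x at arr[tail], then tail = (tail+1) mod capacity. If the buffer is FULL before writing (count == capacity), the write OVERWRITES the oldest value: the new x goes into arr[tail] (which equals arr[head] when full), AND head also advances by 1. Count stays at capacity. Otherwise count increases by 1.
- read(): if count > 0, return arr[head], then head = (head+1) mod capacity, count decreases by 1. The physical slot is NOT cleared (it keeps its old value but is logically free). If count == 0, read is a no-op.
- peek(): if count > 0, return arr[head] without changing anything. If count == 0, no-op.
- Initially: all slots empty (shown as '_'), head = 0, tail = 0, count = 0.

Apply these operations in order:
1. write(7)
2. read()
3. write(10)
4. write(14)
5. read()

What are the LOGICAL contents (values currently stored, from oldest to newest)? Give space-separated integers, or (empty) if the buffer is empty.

After op 1 (write(7)): arr=[7 _ _] head=0 tail=1 count=1
After op 2 (read()): arr=[7 _ _] head=1 tail=1 count=0
After op 3 (write(10)): arr=[7 10 _] head=1 tail=2 count=1
After op 4 (write(14)): arr=[7 10 14] head=1 tail=0 count=2
After op 5 (read()): arr=[7 10 14] head=2 tail=0 count=1

Answer: 14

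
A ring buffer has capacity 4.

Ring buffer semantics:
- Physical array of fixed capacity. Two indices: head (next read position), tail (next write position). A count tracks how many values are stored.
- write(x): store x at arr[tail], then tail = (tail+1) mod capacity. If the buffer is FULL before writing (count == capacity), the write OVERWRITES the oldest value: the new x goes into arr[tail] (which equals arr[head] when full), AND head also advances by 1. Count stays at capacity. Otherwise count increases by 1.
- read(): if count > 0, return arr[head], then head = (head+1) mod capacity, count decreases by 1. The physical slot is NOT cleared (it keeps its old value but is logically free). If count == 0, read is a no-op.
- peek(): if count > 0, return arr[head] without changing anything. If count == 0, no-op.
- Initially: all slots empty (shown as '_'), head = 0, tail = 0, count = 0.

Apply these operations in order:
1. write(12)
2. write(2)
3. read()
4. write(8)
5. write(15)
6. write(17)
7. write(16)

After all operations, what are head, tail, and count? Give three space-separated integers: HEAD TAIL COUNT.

Answer: 2 2 4

Derivation:
After op 1 (write(12)): arr=[12 _ _ _] head=0 tail=1 count=1
After op 2 (write(2)): arr=[12 2 _ _] head=0 tail=2 count=2
After op 3 (read()): arr=[12 2 _ _] head=1 tail=2 count=1
After op 4 (write(8)): arr=[12 2 8 _] head=1 tail=3 count=2
After op 5 (write(15)): arr=[12 2 8 15] head=1 tail=0 count=3
After op 6 (write(17)): arr=[17 2 8 15] head=1 tail=1 count=4
After op 7 (write(16)): arr=[17 16 8 15] head=2 tail=2 count=4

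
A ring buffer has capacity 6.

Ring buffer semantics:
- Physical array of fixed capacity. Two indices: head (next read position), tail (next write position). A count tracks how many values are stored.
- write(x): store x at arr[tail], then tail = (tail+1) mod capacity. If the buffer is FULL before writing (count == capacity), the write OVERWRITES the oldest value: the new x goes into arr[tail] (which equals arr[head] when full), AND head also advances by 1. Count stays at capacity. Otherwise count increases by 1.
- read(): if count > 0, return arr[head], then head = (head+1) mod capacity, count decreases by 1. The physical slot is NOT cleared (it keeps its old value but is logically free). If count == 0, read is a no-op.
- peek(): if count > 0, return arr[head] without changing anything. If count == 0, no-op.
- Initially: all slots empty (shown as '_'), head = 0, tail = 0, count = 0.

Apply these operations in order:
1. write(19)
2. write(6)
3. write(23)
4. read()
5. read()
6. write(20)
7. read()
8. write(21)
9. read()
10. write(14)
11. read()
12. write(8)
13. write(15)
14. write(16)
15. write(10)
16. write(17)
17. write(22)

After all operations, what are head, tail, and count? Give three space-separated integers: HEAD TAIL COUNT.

Answer: 0 0 6

Derivation:
After op 1 (write(19)): arr=[19 _ _ _ _ _] head=0 tail=1 count=1
After op 2 (write(6)): arr=[19 6 _ _ _ _] head=0 tail=2 count=2
After op 3 (write(23)): arr=[19 6 23 _ _ _] head=0 tail=3 count=3
After op 4 (read()): arr=[19 6 23 _ _ _] head=1 tail=3 count=2
After op 5 (read()): arr=[19 6 23 _ _ _] head=2 tail=3 count=1
After op 6 (write(20)): arr=[19 6 23 20 _ _] head=2 tail=4 count=2
After op 7 (read()): arr=[19 6 23 20 _ _] head=3 tail=4 count=1
After op 8 (write(21)): arr=[19 6 23 20 21 _] head=3 tail=5 count=2
After op 9 (read()): arr=[19 6 23 20 21 _] head=4 tail=5 count=1
After op 10 (write(14)): arr=[19 6 23 20 21 14] head=4 tail=0 count=2
After op 11 (read()): arr=[19 6 23 20 21 14] head=5 tail=0 count=1
After op 12 (write(8)): arr=[8 6 23 20 21 14] head=5 tail=1 count=2
After op 13 (write(15)): arr=[8 15 23 20 21 14] head=5 tail=2 count=3
After op 14 (write(16)): arr=[8 15 16 20 21 14] head=5 tail=3 count=4
After op 15 (write(10)): arr=[8 15 16 10 21 14] head=5 tail=4 count=5
After op 16 (write(17)): arr=[8 15 16 10 17 14] head=5 tail=5 count=6
After op 17 (write(22)): arr=[8 15 16 10 17 22] head=0 tail=0 count=6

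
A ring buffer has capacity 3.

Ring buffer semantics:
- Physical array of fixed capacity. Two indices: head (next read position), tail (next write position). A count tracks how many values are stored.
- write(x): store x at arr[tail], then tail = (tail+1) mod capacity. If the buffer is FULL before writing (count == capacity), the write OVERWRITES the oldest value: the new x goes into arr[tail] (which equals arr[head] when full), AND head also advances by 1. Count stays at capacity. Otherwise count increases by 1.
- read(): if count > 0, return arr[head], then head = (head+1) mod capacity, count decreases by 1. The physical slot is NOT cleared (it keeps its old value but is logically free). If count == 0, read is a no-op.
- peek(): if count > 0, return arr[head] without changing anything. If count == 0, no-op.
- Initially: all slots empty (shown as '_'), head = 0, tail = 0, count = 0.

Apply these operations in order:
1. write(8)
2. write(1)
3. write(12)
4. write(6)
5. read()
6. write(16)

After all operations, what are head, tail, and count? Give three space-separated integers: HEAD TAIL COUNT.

After op 1 (write(8)): arr=[8 _ _] head=0 tail=1 count=1
After op 2 (write(1)): arr=[8 1 _] head=0 tail=2 count=2
After op 3 (write(12)): arr=[8 1 12] head=0 tail=0 count=3
After op 4 (write(6)): arr=[6 1 12] head=1 tail=1 count=3
After op 5 (read()): arr=[6 1 12] head=2 tail=1 count=2
After op 6 (write(16)): arr=[6 16 12] head=2 tail=2 count=3

Answer: 2 2 3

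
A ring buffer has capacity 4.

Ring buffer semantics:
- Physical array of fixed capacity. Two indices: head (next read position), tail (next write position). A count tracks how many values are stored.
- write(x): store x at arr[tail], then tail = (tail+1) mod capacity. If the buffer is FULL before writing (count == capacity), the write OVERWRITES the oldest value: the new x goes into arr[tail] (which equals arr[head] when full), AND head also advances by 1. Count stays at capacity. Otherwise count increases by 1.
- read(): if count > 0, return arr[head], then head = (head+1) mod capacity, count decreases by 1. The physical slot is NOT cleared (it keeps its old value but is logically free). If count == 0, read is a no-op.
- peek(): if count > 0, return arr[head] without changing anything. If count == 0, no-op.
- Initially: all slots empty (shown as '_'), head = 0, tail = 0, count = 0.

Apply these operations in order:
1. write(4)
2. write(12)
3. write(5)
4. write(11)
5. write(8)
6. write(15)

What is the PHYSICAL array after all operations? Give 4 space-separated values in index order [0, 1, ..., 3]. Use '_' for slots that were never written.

After op 1 (write(4)): arr=[4 _ _ _] head=0 tail=1 count=1
After op 2 (write(12)): arr=[4 12 _ _] head=0 tail=2 count=2
After op 3 (write(5)): arr=[4 12 5 _] head=0 tail=3 count=3
After op 4 (write(11)): arr=[4 12 5 11] head=0 tail=0 count=4
After op 5 (write(8)): arr=[8 12 5 11] head=1 tail=1 count=4
After op 6 (write(15)): arr=[8 15 5 11] head=2 tail=2 count=4

Answer: 8 15 5 11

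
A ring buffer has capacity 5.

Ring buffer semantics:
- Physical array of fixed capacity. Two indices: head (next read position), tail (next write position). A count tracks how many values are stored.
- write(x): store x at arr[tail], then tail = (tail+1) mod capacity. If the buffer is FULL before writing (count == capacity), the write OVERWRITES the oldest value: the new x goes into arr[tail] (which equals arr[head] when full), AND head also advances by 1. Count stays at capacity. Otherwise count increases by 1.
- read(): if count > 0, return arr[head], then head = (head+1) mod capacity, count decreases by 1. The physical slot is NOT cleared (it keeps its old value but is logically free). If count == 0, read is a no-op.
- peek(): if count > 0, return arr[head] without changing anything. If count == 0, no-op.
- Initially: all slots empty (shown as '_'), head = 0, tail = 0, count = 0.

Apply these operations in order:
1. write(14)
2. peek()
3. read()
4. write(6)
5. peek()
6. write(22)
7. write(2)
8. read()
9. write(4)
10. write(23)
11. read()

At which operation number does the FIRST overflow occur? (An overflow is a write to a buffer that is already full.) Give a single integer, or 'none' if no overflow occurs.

Answer: none

Derivation:
After op 1 (write(14)): arr=[14 _ _ _ _] head=0 tail=1 count=1
After op 2 (peek()): arr=[14 _ _ _ _] head=0 tail=1 count=1
After op 3 (read()): arr=[14 _ _ _ _] head=1 tail=1 count=0
After op 4 (write(6)): arr=[14 6 _ _ _] head=1 tail=2 count=1
After op 5 (peek()): arr=[14 6 _ _ _] head=1 tail=2 count=1
After op 6 (write(22)): arr=[14 6 22 _ _] head=1 tail=3 count=2
After op 7 (write(2)): arr=[14 6 22 2 _] head=1 tail=4 count=3
After op 8 (read()): arr=[14 6 22 2 _] head=2 tail=4 count=2
After op 9 (write(4)): arr=[14 6 22 2 4] head=2 tail=0 count=3
After op 10 (write(23)): arr=[23 6 22 2 4] head=2 tail=1 count=4
After op 11 (read()): arr=[23 6 22 2 4] head=3 tail=1 count=3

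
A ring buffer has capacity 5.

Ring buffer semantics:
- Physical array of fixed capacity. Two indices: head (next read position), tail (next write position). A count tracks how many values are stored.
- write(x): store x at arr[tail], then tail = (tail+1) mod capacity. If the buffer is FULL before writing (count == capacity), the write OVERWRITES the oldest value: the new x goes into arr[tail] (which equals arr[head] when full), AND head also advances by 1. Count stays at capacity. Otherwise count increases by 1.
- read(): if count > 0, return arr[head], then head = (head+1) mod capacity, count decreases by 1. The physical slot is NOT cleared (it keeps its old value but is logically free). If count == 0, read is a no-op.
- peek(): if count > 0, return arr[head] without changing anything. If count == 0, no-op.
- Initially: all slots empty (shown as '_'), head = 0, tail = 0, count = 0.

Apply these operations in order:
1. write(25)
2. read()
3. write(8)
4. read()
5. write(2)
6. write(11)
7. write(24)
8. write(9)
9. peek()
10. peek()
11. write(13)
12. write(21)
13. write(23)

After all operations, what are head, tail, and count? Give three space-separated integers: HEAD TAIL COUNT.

After op 1 (write(25)): arr=[25 _ _ _ _] head=0 tail=1 count=1
After op 2 (read()): arr=[25 _ _ _ _] head=1 tail=1 count=0
After op 3 (write(8)): arr=[25 8 _ _ _] head=1 tail=2 count=1
After op 4 (read()): arr=[25 8 _ _ _] head=2 tail=2 count=0
After op 5 (write(2)): arr=[25 8 2 _ _] head=2 tail=3 count=1
After op 6 (write(11)): arr=[25 8 2 11 _] head=2 tail=4 count=2
After op 7 (write(24)): arr=[25 8 2 11 24] head=2 tail=0 count=3
After op 8 (write(9)): arr=[9 8 2 11 24] head=2 tail=1 count=4
After op 9 (peek()): arr=[9 8 2 11 24] head=2 tail=1 count=4
After op 10 (peek()): arr=[9 8 2 11 24] head=2 tail=1 count=4
After op 11 (write(13)): arr=[9 13 2 11 24] head=2 tail=2 count=5
After op 12 (write(21)): arr=[9 13 21 11 24] head=3 tail=3 count=5
After op 13 (write(23)): arr=[9 13 21 23 24] head=4 tail=4 count=5

Answer: 4 4 5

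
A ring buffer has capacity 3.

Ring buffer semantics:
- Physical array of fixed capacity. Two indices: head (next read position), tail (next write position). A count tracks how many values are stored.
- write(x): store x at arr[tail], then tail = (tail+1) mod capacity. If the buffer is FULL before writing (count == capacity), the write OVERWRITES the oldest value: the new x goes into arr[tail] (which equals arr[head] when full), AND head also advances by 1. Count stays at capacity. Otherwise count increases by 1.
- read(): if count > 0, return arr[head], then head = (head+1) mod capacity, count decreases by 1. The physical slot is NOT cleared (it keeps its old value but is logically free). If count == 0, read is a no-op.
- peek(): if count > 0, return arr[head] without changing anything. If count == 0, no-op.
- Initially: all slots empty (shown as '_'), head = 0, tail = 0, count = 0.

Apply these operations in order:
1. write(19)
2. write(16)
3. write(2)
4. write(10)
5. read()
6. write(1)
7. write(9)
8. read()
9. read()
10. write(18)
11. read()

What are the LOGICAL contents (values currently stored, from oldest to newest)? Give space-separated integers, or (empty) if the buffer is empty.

After op 1 (write(19)): arr=[19 _ _] head=0 tail=1 count=1
After op 2 (write(16)): arr=[19 16 _] head=0 tail=2 count=2
After op 3 (write(2)): arr=[19 16 2] head=0 tail=0 count=3
After op 4 (write(10)): arr=[10 16 2] head=1 tail=1 count=3
After op 5 (read()): arr=[10 16 2] head=2 tail=1 count=2
After op 6 (write(1)): arr=[10 1 2] head=2 tail=2 count=3
After op 7 (write(9)): arr=[10 1 9] head=0 tail=0 count=3
After op 8 (read()): arr=[10 1 9] head=1 tail=0 count=2
After op 9 (read()): arr=[10 1 9] head=2 tail=0 count=1
After op 10 (write(18)): arr=[18 1 9] head=2 tail=1 count=2
After op 11 (read()): arr=[18 1 9] head=0 tail=1 count=1

Answer: 18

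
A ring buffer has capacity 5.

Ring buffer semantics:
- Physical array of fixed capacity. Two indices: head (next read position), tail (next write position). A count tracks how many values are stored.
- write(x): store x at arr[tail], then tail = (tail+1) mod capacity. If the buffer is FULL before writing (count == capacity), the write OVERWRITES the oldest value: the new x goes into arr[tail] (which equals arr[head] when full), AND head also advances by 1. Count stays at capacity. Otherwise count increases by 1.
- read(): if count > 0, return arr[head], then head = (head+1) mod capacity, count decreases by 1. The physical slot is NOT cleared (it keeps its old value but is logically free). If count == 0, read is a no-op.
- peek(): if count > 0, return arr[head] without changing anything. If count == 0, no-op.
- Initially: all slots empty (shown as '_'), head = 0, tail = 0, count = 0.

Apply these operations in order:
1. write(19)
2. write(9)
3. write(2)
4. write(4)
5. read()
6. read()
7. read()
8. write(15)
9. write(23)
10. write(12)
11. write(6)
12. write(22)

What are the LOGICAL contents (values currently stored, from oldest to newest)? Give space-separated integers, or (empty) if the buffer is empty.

Answer: 15 23 12 6 22

Derivation:
After op 1 (write(19)): arr=[19 _ _ _ _] head=0 tail=1 count=1
After op 2 (write(9)): arr=[19 9 _ _ _] head=0 tail=2 count=2
After op 3 (write(2)): arr=[19 9 2 _ _] head=0 tail=3 count=3
After op 4 (write(4)): arr=[19 9 2 4 _] head=0 tail=4 count=4
After op 5 (read()): arr=[19 9 2 4 _] head=1 tail=4 count=3
After op 6 (read()): arr=[19 9 2 4 _] head=2 tail=4 count=2
After op 7 (read()): arr=[19 9 2 4 _] head=3 tail=4 count=1
After op 8 (write(15)): arr=[19 9 2 4 15] head=3 tail=0 count=2
After op 9 (write(23)): arr=[23 9 2 4 15] head=3 tail=1 count=3
After op 10 (write(12)): arr=[23 12 2 4 15] head=3 tail=2 count=4
After op 11 (write(6)): arr=[23 12 6 4 15] head=3 tail=3 count=5
After op 12 (write(22)): arr=[23 12 6 22 15] head=4 tail=4 count=5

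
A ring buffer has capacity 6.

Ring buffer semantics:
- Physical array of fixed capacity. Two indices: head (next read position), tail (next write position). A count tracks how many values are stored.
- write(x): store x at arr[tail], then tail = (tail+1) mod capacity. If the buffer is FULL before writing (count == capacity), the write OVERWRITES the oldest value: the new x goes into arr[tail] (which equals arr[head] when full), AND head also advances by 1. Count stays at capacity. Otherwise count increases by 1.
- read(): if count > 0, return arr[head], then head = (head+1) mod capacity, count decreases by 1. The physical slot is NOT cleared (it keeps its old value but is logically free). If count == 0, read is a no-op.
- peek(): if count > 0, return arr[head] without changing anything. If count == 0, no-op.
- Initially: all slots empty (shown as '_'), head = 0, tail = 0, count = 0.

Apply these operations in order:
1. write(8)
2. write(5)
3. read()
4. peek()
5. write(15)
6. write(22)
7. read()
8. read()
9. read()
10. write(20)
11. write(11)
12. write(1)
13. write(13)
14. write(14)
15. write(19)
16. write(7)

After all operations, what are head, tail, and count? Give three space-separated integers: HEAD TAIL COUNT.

After op 1 (write(8)): arr=[8 _ _ _ _ _] head=0 tail=1 count=1
After op 2 (write(5)): arr=[8 5 _ _ _ _] head=0 tail=2 count=2
After op 3 (read()): arr=[8 5 _ _ _ _] head=1 tail=2 count=1
After op 4 (peek()): arr=[8 5 _ _ _ _] head=1 tail=2 count=1
After op 5 (write(15)): arr=[8 5 15 _ _ _] head=1 tail=3 count=2
After op 6 (write(22)): arr=[8 5 15 22 _ _] head=1 tail=4 count=3
After op 7 (read()): arr=[8 5 15 22 _ _] head=2 tail=4 count=2
After op 8 (read()): arr=[8 5 15 22 _ _] head=3 tail=4 count=1
After op 9 (read()): arr=[8 5 15 22 _ _] head=4 tail=4 count=0
After op 10 (write(20)): arr=[8 5 15 22 20 _] head=4 tail=5 count=1
After op 11 (write(11)): arr=[8 5 15 22 20 11] head=4 tail=0 count=2
After op 12 (write(1)): arr=[1 5 15 22 20 11] head=4 tail=1 count=3
After op 13 (write(13)): arr=[1 13 15 22 20 11] head=4 tail=2 count=4
After op 14 (write(14)): arr=[1 13 14 22 20 11] head=4 tail=3 count=5
After op 15 (write(19)): arr=[1 13 14 19 20 11] head=4 tail=4 count=6
After op 16 (write(7)): arr=[1 13 14 19 7 11] head=5 tail=5 count=6

Answer: 5 5 6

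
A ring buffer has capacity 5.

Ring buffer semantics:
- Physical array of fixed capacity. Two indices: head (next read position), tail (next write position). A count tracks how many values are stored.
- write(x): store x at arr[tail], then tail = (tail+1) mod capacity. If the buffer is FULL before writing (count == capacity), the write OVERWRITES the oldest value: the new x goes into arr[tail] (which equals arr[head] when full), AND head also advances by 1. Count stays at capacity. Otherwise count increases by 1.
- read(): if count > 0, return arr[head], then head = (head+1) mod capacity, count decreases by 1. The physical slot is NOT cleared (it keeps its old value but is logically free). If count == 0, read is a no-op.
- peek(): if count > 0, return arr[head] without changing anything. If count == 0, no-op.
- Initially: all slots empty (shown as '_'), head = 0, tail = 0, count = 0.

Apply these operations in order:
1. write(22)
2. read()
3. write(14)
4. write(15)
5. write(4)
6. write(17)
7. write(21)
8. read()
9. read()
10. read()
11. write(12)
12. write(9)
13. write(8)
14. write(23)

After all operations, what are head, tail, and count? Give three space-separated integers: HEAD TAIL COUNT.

Answer: 0 0 5

Derivation:
After op 1 (write(22)): arr=[22 _ _ _ _] head=0 tail=1 count=1
After op 2 (read()): arr=[22 _ _ _ _] head=1 tail=1 count=0
After op 3 (write(14)): arr=[22 14 _ _ _] head=1 tail=2 count=1
After op 4 (write(15)): arr=[22 14 15 _ _] head=1 tail=3 count=2
After op 5 (write(4)): arr=[22 14 15 4 _] head=1 tail=4 count=3
After op 6 (write(17)): arr=[22 14 15 4 17] head=1 tail=0 count=4
After op 7 (write(21)): arr=[21 14 15 4 17] head=1 tail=1 count=5
After op 8 (read()): arr=[21 14 15 4 17] head=2 tail=1 count=4
After op 9 (read()): arr=[21 14 15 4 17] head=3 tail=1 count=3
After op 10 (read()): arr=[21 14 15 4 17] head=4 tail=1 count=2
After op 11 (write(12)): arr=[21 12 15 4 17] head=4 tail=2 count=3
After op 12 (write(9)): arr=[21 12 9 4 17] head=4 tail=3 count=4
After op 13 (write(8)): arr=[21 12 9 8 17] head=4 tail=4 count=5
After op 14 (write(23)): arr=[21 12 9 8 23] head=0 tail=0 count=5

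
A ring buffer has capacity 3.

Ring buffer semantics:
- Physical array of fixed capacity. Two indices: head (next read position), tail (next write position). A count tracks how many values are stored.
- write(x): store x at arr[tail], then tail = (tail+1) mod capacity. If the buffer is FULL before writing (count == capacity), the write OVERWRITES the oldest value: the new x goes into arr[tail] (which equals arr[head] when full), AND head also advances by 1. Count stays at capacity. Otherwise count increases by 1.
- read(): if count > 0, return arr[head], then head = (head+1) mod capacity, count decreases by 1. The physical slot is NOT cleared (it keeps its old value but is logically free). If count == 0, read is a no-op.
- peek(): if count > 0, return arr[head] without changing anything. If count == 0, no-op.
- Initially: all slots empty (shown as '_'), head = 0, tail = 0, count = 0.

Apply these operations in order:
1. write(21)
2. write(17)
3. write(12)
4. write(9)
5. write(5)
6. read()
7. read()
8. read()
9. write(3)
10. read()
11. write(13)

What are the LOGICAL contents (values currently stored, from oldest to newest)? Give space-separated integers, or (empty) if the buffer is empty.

Answer: 13

Derivation:
After op 1 (write(21)): arr=[21 _ _] head=0 tail=1 count=1
After op 2 (write(17)): arr=[21 17 _] head=0 tail=2 count=2
After op 3 (write(12)): arr=[21 17 12] head=0 tail=0 count=3
After op 4 (write(9)): arr=[9 17 12] head=1 tail=1 count=3
After op 5 (write(5)): arr=[9 5 12] head=2 tail=2 count=3
After op 6 (read()): arr=[9 5 12] head=0 tail=2 count=2
After op 7 (read()): arr=[9 5 12] head=1 tail=2 count=1
After op 8 (read()): arr=[9 5 12] head=2 tail=2 count=0
After op 9 (write(3)): arr=[9 5 3] head=2 tail=0 count=1
After op 10 (read()): arr=[9 5 3] head=0 tail=0 count=0
After op 11 (write(13)): arr=[13 5 3] head=0 tail=1 count=1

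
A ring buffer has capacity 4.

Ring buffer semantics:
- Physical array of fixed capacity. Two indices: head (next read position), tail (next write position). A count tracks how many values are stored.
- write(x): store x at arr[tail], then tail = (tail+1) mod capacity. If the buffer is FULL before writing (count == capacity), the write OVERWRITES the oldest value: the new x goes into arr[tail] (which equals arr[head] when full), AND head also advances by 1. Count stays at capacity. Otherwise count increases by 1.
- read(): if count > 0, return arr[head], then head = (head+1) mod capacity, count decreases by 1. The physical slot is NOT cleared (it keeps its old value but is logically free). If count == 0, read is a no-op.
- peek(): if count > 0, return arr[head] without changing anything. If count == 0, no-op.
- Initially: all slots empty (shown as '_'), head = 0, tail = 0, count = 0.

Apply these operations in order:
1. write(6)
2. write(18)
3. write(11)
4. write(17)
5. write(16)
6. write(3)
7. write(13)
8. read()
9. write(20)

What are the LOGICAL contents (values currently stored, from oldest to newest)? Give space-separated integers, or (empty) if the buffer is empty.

Answer: 16 3 13 20

Derivation:
After op 1 (write(6)): arr=[6 _ _ _] head=0 tail=1 count=1
After op 2 (write(18)): arr=[6 18 _ _] head=0 tail=2 count=2
After op 3 (write(11)): arr=[6 18 11 _] head=0 tail=3 count=3
After op 4 (write(17)): arr=[6 18 11 17] head=0 tail=0 count=4
After op 5 (write(16)): arr=[16 18 11 17] head=1 tail=1 count=4
After op 6 (write(3)): arr=[16 3 11 17] head=2 tail=2 count=4
After op 7 (write(13)): arr=[16 3 13 17] head=3 tail=3 count=4
After op 8 (read()): arr=[16 3 13 17] head=0 tail=3 count=3
After op 9 (write(20)): arr=[16 3 13 20] head=0 tail=0 count=4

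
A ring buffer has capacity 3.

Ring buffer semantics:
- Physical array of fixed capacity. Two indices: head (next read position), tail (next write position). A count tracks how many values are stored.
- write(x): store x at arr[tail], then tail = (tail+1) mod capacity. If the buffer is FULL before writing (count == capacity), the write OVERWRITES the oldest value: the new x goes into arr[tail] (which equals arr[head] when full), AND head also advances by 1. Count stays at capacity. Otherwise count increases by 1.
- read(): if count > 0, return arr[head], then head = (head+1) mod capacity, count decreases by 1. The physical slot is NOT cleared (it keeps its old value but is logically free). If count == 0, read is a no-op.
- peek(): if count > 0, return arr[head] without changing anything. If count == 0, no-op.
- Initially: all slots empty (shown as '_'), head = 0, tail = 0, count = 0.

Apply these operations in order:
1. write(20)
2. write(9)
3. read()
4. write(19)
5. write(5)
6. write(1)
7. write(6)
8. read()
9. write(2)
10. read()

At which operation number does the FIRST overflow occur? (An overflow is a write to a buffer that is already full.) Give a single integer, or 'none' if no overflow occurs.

Answer: 6

Derivation:
After op 1 (write(20)): arr=[20 _ _] head=0 tail=1 count=1
After op 2 (write(9)): arr=[20 9 _] head=0 tail=2 count=2
After op 3 (read()): arr=[20 9 _] head=1 tail=2 count=1
After op 4 (write(19)): arr=[20 9 19] head=1 tail=0 count=2
After op 5 (write(5)): arr=[5 9 19] head=1 tail=1 count=3
After op 6 (write(1)): arr=[5 1 19] head=2 tail=2 count=3
After op 7 (write(6)): arr=[5 1 6] head=0 tail=0 count=3
After op 8 (read()): arr=[5 1 6] head=1 tail=0 count=2
After op 9 (write(2)): arr=[2 1 6] head=1 tail=1 count=3
After op 10 (read()): arr=[2 1 6] head=2 tail=1 count=2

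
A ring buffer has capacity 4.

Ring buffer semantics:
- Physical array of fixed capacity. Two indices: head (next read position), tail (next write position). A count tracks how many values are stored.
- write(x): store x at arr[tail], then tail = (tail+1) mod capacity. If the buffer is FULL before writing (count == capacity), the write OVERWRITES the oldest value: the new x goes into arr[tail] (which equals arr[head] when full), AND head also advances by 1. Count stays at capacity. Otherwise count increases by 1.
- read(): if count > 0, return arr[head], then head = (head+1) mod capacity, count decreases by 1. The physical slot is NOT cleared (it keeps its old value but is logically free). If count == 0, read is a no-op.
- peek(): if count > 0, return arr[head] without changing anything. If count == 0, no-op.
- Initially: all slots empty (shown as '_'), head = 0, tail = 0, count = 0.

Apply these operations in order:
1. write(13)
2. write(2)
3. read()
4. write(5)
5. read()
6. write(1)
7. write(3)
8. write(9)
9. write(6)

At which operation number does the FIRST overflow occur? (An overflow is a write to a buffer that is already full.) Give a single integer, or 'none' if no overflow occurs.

Answer: 9

Derivation:
After op 1 (write(13)): arr=[13 _ _ _] head=0 tail=1 count=1
After op 2 (write(2)): arr=[13 2 _ _] head=0 tail=2 count=2
After op 3 (read()): arr=[13 2 _ _] head=1 tail=2 count=1
After op 4 (write(5)): arr=[13 2 5 _] head=1 tail=3 count=2
After op 5 (read()): arr=[13 2 5 _] head=2 tail=3 count=1
After op 6 (write(1)): arr=[13 2 5 1] head=2 tail=0 count=2
After op 7 (write(3)): arr=[3 2 5 1] head=2 tail=1 count=3
After op 8 (write(9)): arr=[3 9 5 1] head=2 tail=2 count=4
After op 9 (write(6)): arr=[3 9 6 1] head=3 tail=3 count=4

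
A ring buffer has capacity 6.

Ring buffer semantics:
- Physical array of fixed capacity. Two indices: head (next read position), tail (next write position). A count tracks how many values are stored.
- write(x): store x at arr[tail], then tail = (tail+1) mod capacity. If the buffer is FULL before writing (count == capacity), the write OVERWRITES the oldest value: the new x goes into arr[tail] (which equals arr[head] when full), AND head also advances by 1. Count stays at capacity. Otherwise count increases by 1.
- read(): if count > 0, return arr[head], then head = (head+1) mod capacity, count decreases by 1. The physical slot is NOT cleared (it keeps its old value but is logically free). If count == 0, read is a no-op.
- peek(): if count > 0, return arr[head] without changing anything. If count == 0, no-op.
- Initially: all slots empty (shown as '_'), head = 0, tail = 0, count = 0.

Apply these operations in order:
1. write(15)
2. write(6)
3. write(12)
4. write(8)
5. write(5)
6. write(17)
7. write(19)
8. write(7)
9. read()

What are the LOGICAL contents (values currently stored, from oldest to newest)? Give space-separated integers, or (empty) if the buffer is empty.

After op 1 (write(15)): arr=[15 _ _ _ _ _] head=0 tail=1 count=1
After op 2 (write(6)): arr=[15 6 _ _ _ _] head=0 tail=2 count=2
After op 3 (write(12)): arr=[15 6 12 _ _ _] head=0 tail=3 count=3
After op 4 (write(8)): arr=[15 6 12 8 _ _] head=0 tail=4 count=4
After op 5 (write(5)): arr=[15 6 12 8 5 _] head=0 tail=5 count=5
After op 6 (write(17)): arr=[15 6 12 8 5 17] head=0 tail=0 count=6
After op 7 (write(19)): arr=[19 6 12 8 5 17] head=1 tail=1 count=6
After op 8 (write(7)): arr=[19 7 12 8 5 17] head=2 tail=2 count=6
After op 9 (read()): arr=[19 7 12 8 5 17] head=3 tail=2 count=5

Answer: 8 5 17 19 7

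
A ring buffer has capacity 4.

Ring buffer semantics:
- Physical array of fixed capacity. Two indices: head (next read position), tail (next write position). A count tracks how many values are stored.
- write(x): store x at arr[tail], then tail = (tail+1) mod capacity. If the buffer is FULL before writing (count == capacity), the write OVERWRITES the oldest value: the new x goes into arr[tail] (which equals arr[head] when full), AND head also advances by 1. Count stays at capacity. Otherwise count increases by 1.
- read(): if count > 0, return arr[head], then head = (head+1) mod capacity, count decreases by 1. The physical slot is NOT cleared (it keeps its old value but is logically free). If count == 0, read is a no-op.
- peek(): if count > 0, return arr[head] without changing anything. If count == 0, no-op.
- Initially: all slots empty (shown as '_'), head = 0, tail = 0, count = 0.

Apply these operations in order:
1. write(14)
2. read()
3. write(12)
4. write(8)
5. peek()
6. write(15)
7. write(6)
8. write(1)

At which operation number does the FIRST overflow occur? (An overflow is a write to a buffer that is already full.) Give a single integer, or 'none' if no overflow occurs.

After op 1 (write(14)): arr=[14 _ _ _] head=0 tail=1 count=1
After op 2 (read()): arr=[14 _ _ _] head=1 tail=1 count=0
After op 3 (write(12)): arr=[14 12 _ _] head=1 tail=2 count=1
After op 4 (write(8)): arr=[14 12 8 _] head=1 tail=3 count=2
After op 5 (peek()): arr=[14 12 8 _] head=1 tail=3 count=2
After op 6 (write(15)): arr=[14 12 8 15] head=1 tail=0 count=3
After op 7 (write(6)): arr=[6 12 8 15] head=1 tail=1 count=4
After op 8 (write(1)): arr=[6 1 8 15] head=2 tail=2 count=4

Answer: 8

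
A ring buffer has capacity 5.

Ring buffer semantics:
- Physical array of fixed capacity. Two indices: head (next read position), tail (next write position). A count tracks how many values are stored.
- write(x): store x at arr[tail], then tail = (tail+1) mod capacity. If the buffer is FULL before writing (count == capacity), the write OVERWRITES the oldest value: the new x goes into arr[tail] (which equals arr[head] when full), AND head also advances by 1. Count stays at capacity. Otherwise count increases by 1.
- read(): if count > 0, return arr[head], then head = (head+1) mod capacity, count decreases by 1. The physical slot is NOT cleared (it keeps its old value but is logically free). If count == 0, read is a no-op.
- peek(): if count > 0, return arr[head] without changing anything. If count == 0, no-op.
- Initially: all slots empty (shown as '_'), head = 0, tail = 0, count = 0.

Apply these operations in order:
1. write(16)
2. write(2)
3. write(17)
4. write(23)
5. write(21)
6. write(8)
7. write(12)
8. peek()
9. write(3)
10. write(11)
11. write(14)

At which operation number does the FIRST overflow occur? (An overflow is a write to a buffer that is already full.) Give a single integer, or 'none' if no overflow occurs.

Answer: 6

Derivation:
After op 1 (write(16)): arr=[16 _ _ _ _] head=0 tail=1 count=1
After op 2 (write(2)): arr=[16 2 _ _ _] head=0 tail=2 count=2
After op 3 (write(17)): arr=[16 2 17 _ _] head=0 tail=3 count=3
After op 4 (write(23)): arr=[16 2 17 23 _] head=0 tail=4 count=4
After op 5 (write(21)): arr=[16 2 17 23 21] head=0 tail=0 count=5
After op 6 (write(8)): arr=[8 2 17 23 21] head=1 tail=1 count=5
After op 7 (write(12)): arr=[8 12 17 23 21] head=2 tail=2 count=5
After op 8 (peek()): arr=[8 12 17 23 21] head=2 tail=2 count=5
After op 9 (write(3)): arr=[8 12 3 23 21] head=3 tail=3 count=5
After op 10 (write(11)): arr=[8 12 3 11 21] head=4 tail=4 count=5
After op 11 (write(14)): arr=[8 12 3 11 14] head=0 tail=0 count=5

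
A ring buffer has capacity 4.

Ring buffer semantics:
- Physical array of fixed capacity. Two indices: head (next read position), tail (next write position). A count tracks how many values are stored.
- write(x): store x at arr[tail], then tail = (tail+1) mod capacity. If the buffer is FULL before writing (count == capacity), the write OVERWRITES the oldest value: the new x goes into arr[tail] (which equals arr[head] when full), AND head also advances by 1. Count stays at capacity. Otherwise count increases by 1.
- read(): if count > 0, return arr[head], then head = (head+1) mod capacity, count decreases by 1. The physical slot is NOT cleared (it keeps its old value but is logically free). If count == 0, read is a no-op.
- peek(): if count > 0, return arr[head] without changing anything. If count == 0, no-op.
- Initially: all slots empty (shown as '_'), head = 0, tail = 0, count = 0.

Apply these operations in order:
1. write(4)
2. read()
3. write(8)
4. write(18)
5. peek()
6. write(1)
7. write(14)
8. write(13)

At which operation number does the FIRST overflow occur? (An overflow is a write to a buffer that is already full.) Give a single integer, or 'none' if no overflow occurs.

Answer: 8

Derivation:
After op 1 (write(4)): arr=[4 _ _ _] head=0 tail=1 count=1
After op 2 (read()): arr=[4 _ _ _] head=1 tail=1 count=0
After op 3 (write(8)): arr=[4 8 _ _] head=1 tail=2 count=1
After op 4 (write(18)): arr=[4 8 18 _] head=1 tail=3 count=2
After op 5 (peek()): arr=[4 8 18 _] head=1 tail=3 count=2
After op 6 (write(1)): arr=[4 8 18 1] head=1 tail=0 count=3
After op 7 (write(14)): arr=[14 8 18 1] head=1 tail=1 count=4
After op 8 (write(13)): arr=[14 13 18 1] head=2 tail=2 count=4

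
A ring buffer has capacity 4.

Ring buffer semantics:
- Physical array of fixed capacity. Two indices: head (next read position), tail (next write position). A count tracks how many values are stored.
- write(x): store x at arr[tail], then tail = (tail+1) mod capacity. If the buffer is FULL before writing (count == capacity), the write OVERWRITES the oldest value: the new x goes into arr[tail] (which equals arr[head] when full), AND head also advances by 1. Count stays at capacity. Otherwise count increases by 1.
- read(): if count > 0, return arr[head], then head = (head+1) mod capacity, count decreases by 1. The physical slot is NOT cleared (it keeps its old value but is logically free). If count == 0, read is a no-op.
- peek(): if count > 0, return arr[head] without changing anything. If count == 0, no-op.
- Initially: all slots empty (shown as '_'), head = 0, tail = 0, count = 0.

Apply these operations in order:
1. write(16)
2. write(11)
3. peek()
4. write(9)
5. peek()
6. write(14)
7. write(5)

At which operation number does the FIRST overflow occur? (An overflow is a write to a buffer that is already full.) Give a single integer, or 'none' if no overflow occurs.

After op 1 (write(16)): arr=[16 _ _ _] head=0 tail=1 count=1
After op 2 (write(11)): arr=[16 11 _ _] head=0 tail=2 count=2
After op 3 (peek()): arr=[16 11 _ _] head=0 tail=2 count=2
After op 4 (write(9)): arr=[16 11 9 _] head=0 tail=3 count=3
After op 5 (peek()): arr=[16 11 9 _] head=0 tail=3 count=3
After op 6 (write(14)): arr=[16 11 9 14] head=0 tail=0 count=4
After op 7 (write(5)): arr=[5 11 9 14] head=1 tail=1 count=4

Answer: 7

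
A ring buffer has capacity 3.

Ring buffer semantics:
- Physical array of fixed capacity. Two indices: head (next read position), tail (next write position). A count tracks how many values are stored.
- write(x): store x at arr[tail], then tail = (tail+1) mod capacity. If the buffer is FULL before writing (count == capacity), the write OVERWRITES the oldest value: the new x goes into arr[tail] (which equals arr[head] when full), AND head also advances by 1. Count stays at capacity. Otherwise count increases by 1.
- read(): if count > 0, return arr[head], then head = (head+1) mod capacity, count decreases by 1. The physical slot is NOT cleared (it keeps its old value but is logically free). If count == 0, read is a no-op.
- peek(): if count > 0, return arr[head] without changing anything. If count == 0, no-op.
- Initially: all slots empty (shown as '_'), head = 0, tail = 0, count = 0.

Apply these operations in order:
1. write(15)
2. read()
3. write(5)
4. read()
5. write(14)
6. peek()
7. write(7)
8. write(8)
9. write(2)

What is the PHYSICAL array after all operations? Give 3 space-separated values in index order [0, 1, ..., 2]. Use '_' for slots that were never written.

After op 1 (write(15)): arr=[15 _ _] head=0 tail=1 count=1
After op 2 (read()): arr=[15 _ _] head=1 tail=1 count=0
After op 3 (write(5)): arr=[15 5 _] head=1 tail=2 count=1
After op 4 (read()): arr=[15 5 _] head=2 tail=2 count=0
After op 5 (write(14)): arr=[15 5 14] head=2 tail=0 count=1
After op 6 (peek()): arr=[15 5 14] head=2 tail=0 count=1
After op 7 (write(7)): arr=[7 5 14] head=2 tail=1 count=2
After op 8 (write(8)): arr=[7 8 14] head=2 tail=2 count=3
After op 9 (write(2)): arr=[7 8 2] head=0 tail=0 count=3

Answer: 7 8 2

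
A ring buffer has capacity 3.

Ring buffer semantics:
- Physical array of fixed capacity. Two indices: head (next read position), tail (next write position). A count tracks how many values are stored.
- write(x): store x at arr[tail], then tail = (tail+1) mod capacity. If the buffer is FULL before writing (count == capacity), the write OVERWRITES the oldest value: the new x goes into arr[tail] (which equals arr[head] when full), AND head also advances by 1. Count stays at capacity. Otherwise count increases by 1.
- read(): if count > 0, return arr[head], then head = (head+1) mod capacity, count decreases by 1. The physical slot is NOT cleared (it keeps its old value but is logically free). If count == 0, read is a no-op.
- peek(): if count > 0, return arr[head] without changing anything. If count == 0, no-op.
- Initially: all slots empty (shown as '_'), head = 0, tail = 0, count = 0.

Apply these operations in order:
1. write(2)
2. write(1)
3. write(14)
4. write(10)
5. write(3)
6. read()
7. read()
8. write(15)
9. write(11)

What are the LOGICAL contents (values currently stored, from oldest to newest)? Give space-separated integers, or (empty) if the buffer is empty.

Answer: 3 15 11

Derivation:
After op 1 (write(2)): arr=[2 _ _] head=0 tail=1 count=1
After op 2 (write(1)): arr=[2 1 _] head=0 tail=2 count=2
After op 3 (write(14)): arr=[2 1 14] head=0 tail=0 count=3
After op 4 (write(10)): arr=[10 1 14] head=1 tail=1 count=3
After op 5 (write(3)): arr=[10 3 14] head=2 tail=2 count=3
After op 6 (read()): arr=[10 3 14] head=0 tail=2 count=2
After op 7 (read()): arr=[10 3 14] head=1 tail=2 count=1
After op 8 (write(15)): arr=[10 3 15] head=1 tail=0 count=2
After op 9 (write(11)): arr=[11 3 15] head=1 tail=1 count=3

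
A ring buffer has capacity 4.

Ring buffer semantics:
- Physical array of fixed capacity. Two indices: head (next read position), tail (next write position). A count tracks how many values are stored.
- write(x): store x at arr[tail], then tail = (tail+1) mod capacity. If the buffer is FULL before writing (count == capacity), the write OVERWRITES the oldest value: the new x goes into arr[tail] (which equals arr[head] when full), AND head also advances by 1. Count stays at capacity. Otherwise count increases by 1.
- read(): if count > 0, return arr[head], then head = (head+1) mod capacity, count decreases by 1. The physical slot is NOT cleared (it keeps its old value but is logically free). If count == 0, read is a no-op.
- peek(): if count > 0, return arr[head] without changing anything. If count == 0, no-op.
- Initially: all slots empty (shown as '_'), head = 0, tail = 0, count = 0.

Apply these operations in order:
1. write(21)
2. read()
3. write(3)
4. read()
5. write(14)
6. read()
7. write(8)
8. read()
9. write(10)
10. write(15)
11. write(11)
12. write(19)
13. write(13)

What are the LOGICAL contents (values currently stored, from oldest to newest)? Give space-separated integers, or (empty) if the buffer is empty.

Answer: 15 11 19 13

Derivation:
After op 1 (write(21)): arr=[21 _ _ _] head=0 tail=1 count=1
After op 2 (read()): arr=[21 _ _ _] head=1 tail=1 count=0
After op 3 (write(3)): arr=[21 3 _ _] head=1 tail=2 count=1
After op 4 (read()): arr=[21 3 _ _] head=2 tail=2 count=0
After op 5 (write(14)): arr=[21 3 14 _] head=2 tail=3 count=1
After op 6 (read()): arr=[21 3 14 _] head=3 tail=3 count=0
After op 7 (write(8)): arr=[21 3 14 8] head=3 tail=0 count=1
After op 8 (read()): arr=[21 3 14 8] head=0 tail=0 count=0
After op 9 (write(10)): arr=[10 3 14 8] head=0 tail=1 count=1
After op 10 (write(15)): arr=[10 15 14 8] head=0 tail=2 count=2
After op 11 (write(11)): arr=[10 15 11 8] head=0 tail=3 count=3
After op 12 (write(19)): arr=[10 15 11 19] head=0 tail=0 count=4
After op 13 (write(13)): arr=[13 15 11 19] head=1 tail=1 count=4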